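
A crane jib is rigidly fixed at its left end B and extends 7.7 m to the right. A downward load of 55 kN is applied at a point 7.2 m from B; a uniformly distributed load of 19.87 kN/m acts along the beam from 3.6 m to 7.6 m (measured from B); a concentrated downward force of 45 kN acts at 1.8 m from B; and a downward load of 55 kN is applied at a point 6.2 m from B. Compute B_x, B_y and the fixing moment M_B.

Resultant of the distributed load: 19.87 × 4 = 79.48 kN at 5.6 m from B.
ΣF_x = 0: B_x = 0.
ΣF_y = 0: B_y − 55 − 19.87·4 − 45 − 55 = 0 → B_y = 234.5 kN.
ΣM about B: M_B − 55·7.2 − (19.87·4)·5.6 − 45·1.8 − 55·6.2 = 0 → M_B = 1263 kN·m.

B_x = 0, B_y = 234.5 kN, M_B = 1263 kN·m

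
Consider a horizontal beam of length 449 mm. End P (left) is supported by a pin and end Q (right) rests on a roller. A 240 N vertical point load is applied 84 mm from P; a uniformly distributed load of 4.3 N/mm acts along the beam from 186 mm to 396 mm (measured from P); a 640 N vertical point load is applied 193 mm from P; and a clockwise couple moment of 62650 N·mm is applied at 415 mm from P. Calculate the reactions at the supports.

Resultant of the distributed load: 4.3 × 210 = 903 N at 291 mm from P.
ΣM about P: Q_y·449 − 240·84 − (4.3·210)·291 − 640·193 − 62650 = 0 → Q_y = 469103/449 = 1044.77 ≈ 1045 N.
ΣF_y = 0: P_y + 1044.77 − 240 − 4.3·210 − 640 = 0 → P_y = 738.2 N.
ΣF_x = 0: no horizontal applied forces, so P_x = 0.

P_x = 0, P_y = 738.2 N, Q_y = 1045 N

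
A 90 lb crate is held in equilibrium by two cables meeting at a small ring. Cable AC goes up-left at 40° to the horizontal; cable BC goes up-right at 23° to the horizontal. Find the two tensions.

T_AC = 92.98 lb, T_BC = 77.38 lb

ΣF_x = 0: −T_AC·cos40° + T_BC·cos23° = 0 → T_BC = 0.8322·T_AC.
ΣF_y = 0: T_AC·sin40° + T_BC·sin23° = 90.
Substitute: T_AC·(0.642788 + 0.8322·0.390731) = 90 → T_AC = 92.9796 ≈ 92.98 lb.
Then T_BC = 0.8322 × 92.9796 = 77.38 lb.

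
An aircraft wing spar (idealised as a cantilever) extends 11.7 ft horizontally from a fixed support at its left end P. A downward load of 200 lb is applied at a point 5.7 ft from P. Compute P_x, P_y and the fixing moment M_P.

P_x = 0, P_y = 200.0 lb, M_P = 1140 lb·ft

ΣF_x = 0: P_x = 0.
ΣF_y = 0: P_y − 200 = 0 → P_y = 200.0 lb.
ΣM about P: M_P − 200·5.7 = 0 → M_P = 1140 lb·ft.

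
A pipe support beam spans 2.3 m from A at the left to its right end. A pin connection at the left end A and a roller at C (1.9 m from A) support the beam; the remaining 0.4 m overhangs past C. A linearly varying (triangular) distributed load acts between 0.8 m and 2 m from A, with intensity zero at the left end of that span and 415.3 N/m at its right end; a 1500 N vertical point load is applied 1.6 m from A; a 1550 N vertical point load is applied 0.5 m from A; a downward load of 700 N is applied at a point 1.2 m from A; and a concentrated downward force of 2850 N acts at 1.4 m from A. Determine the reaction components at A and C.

Resultant of the triangular load: ½ × 415.3 × 1.2 = 249.18 N, acting at 1.6 m from A (one-third of the span from the peak).
Moments about A: C_y·1.9 − (½·415.3·1.2)·1.6 − 1500·1.6 − 1550·0.5 − 700·1.2 − 2850·1.4 = 0 → C_y = 8403.688/1.9 = 4422.99 ≈ 4423 N.
ΣF_y = 0: A_y + 4422.99 − ½·415.3·1.2 − 1500 − 1550 − 700 − 2850 = 0 → A_y = 2426 N.
ΣF_x = 0: no horizontal applied forces, so A_x = 0.

A_x = 0, A_y = 2426 N, C_y = 4423 N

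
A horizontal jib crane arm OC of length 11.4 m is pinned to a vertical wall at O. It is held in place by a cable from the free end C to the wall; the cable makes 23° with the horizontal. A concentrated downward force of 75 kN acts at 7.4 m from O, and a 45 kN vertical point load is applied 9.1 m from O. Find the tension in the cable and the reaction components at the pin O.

T = 216.5 kN, O_x = 199.3 kN, O_y = 35.39 kN

ΣM about O: T·sin23°·11.4 − 75·7.4 − 45·9.1 = 0 → T = 964.5/(11.4·0.390731) = 216.531 ≈ 216.5 kN.
ΣF_x = 0: O_x − T·cos23° = 0 → O_x = 216.531 × 0.920505 = 199.3 kN.
ΣF_y = 0: O_y + T·sin23° − 75 − 45 = 0 → O_y = 120 − 216.531 × 0.390731 = 35.39 kN.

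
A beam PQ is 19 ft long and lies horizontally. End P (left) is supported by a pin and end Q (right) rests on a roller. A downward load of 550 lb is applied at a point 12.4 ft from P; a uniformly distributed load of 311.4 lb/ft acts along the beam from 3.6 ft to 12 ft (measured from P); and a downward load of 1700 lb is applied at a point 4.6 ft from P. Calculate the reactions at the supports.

P_x = 0, P_y = 3021 lb, Q_y = 1844 lb

Resultant of the distributed load: 311.4 × 8.4 = 2615.76 lb at 7.8 ft from P.
ΣM about P: Q_y·19 − 550·12.4 − (311.4·8.4)·7.8 − 1700·4.6 = 0 → Q_y = 35042.928/19 = 1844.36 ≈ 1844 lb.
ΣF_y = 0: P_y + 1844.36 − 550 − 311.4·8.4 − 1700 = 0 → P_y = 3021 lb.
ΣF_x = 0: no horizontal applied forces, so P_x = 0.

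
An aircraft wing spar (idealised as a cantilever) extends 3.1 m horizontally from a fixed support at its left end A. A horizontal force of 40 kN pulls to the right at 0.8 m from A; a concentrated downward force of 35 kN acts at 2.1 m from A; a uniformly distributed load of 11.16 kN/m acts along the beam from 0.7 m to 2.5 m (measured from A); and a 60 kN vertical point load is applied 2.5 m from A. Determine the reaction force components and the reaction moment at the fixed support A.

A_x = -40.00 kN, A_y = 115.1 kN, M_A = 255.6 kN·m

Resultant of the distributed load: 11.16 × 1.8 = 20.088 kN at 1.6 m from A.
ΣF_x = 0: A_x + 40 = 0 → A_x = -40.00 kN.
ΣF_y = 0: A_y − 35 − 11.16·1.8 − 60 = 0 → A_y = 115.1 kN.
ΣM about A: M_A − 35·2.1 − (11.16·1.8)·1.6 − 60·2.5 = 0 → M_A = 255.6 kN·m.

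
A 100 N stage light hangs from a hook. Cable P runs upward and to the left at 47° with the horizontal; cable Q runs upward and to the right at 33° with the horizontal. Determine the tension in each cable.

T_P = 85.16 N, T_Q = 69.25 N

ΣF_x = 0: −T_P·cos47° + T_Q·cos33° = 0 → T_Q = 0.81319·T_P.
ΣF_y = 0: T_P·sin47° + T_Q·sin33° = 100.
Substitute: T_P·(0.731354 + 0.81319·0.544639) = 100 → T_P = 85.1608 ≈ 85.16 N.
Then T_Q = 0.81319 × 85.1608 = 69.25 N.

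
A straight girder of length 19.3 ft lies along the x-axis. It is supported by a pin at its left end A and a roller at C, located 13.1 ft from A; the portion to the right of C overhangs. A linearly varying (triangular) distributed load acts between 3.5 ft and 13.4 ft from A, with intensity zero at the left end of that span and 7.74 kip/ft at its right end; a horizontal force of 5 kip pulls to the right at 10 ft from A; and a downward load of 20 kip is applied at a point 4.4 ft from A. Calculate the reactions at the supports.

Resultant of the triangular load: ½ × 7.74 × 9.9 = 38.313 kip, acting at 10.1 ft from A (one-third of the span from the peak).
Moments about A: C_y·13.1 − (½·7.74·9.9)·10.1 − 20·4.4 = 0 → C_y = 474.9613/13.1 = 36.2566 ≈ 36.26 kip.
ΣF_y = 0: A_y + 36.2566 − ½·7.74·9.9 − 20 = 0 → A_y = 22.06 kip.
ΣF_x = 0: A_x + 5 = 0 → A_x = -5.000 kip.

A_x = -5.000 kip, A_y = 22.06 kip, C_y = 36.26 kip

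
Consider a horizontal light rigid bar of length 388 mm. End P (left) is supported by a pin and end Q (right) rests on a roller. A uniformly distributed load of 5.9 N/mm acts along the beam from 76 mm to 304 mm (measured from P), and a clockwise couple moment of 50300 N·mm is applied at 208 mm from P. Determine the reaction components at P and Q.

P_x = 0, P_y = 556.8 N, Q_y = 788.4 N

Resultant of the distributed load: 5.9 × 228 = 1345.2 N at 190 mm from P.
Moments about P: Q_y·388 − (5.9·228)·190 − 50300 = 0 → Q_y = 305888/388 = 788.371 ≈ 788.4 N.
ΣF_y = 0: P_y + 788.371 − 5.9·228 = 0 → P_y = 556.8 N.
ΣF_x = 0: no horizontal applied forces, so P_x = 0.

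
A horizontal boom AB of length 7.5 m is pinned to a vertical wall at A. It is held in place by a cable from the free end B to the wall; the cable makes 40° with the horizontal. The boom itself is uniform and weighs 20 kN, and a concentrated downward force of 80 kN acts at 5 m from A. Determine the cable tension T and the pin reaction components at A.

T = 98.53 kN, A_x = 75.48 kN, A_y = 36.67 kN

ΣM about A: T·sin40°·7.5 − 20·3.75 − 80·5 = 0 → T = 475/(7.5·0.642788) = 98.5291 ≈ 98.53 kN.
ΣF_x = 0: A_x − T·cos40° = 0 → A_x = 98.5291 × 0.766044 = 75.48 kN.
ΣF_y = 0: A_y + T·sin40° − 20 − 80 = 0 → A_y = 100 − 98.5291 × 0.642788 = 36.67 kN.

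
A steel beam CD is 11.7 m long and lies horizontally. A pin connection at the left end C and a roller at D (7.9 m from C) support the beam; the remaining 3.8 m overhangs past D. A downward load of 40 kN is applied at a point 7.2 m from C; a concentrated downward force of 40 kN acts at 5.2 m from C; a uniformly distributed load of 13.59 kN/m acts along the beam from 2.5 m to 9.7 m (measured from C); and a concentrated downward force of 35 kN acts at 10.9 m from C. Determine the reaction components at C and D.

Resultant of the distributed load: 13.59 × 7.2 = 97.848 kN at 6.1 m from C.
Moments about C: D_y·7.9 − 40·7.2 − 40·5.2 − (13.59·7.2)·6.1 − 35·10.9 = 0 → D_y = 1474.3728/7.9 = 186.629 ≈ 186.6 kN.
ΣF_y = 0: C_y + 186.629 − 40 − 40 − 13.59·7.2 − 35 = 0 → C_y = 26.22 kN.
ΣF_x = 0: no horizontal applied forces, so C_x = 0.

C_x = 0, C_y = 26.22 kN, D_y = 186.6 kN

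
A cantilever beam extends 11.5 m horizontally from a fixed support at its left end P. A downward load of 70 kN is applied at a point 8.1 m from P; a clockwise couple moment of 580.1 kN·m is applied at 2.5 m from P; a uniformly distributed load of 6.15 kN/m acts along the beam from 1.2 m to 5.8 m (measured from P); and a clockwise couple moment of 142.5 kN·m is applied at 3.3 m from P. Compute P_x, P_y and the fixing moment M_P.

Resultant of the distributed load: 6.15 × 4.6 = 28.29 kN at 3.5 m from P.
ΣF_x = 0: P_x = 0.
ΣF_y = 0: P_y − 70 − 6.15·4.6 = 0 → P_y = 98.29 kN.
ΣM about P: M_P − 70·8.1 − 580.1 − (6.15·4.6)·3.5 − 142.5 = 0 → M_P = 1389 kN·m.

P_x = 0, P_y = 98.29 kN, M_P = 1389 kN·m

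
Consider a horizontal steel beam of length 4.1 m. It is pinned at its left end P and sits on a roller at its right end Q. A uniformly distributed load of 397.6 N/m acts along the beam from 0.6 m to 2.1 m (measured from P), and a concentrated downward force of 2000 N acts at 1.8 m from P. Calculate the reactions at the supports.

Resultant of the distributed load: 397.6 × 1.5 = 596.4 N at 1.35 m from P.
ΣM about P: Q_y·4.1 − (397.6·1.5)·1.35 − 2000·1.8 = 0 → Q_y = 4405.14/4.1 = 1074.42 ≈ 1074 N.
ΣF_y = 0: P_y + 1074.42 − 397.6·1.5 − 2000 = 0 → P_y = 1522 N.
ΣF_x = 0: no horizontal applied forces, so P_x = 0.

P_x = 0, P_y = 1522 N, Q_y = 1074 N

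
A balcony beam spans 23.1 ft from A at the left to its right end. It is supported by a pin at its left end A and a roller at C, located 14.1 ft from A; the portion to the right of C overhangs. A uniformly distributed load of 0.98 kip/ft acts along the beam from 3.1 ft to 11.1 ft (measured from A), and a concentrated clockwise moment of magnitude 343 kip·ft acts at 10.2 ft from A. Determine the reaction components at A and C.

A_x = 0, A_y = -20.43 kip, C_y = 28.27 kip

Resultant of the distributed load: 0.98 × 8 = 7.84 kip at 7.1 ft from A.
ΣM about A: C_y·14.1 − (0.98·8)·7.1 − 343 = 0 → C_y = 398.664/14.1 = 28.274 ≈ 28.27 kip.
ΣF_y = 0: A_y + 28.274 − 0.98·8 = 0 → A_y = -20.43 kip.
ΣF_x = 0: no horizontal applied forces, so A_x = 0.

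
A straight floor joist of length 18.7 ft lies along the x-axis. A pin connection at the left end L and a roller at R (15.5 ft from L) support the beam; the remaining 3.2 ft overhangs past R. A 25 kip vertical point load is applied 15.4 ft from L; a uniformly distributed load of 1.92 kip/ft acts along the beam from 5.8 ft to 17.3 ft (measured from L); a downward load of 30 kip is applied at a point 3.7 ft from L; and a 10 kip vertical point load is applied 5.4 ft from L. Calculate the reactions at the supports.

Resultant of the distributed load: 1.92 × 11.5 = 22.08 kip at 11.55 ft from L.
Moments about L: R_y·15.5 − 25·15.4 − (1.92·11.5)·11.55 − 30·3.7 − 10·5.4 = 0 → R_y = 805.024/15.5 = 51.937 ≈ 51.94 kip.
ΣF_y = 0: L_y + 51.937 − 25 − 1.92·11.5 − 30 − 10 = 0 → L_y = 35.14 kip.
ΣF_x = 0: no horizontal applied forces, so L_x = 0.

L_x = 0, L_y = 35.14 kip, R_y = 51.94 kip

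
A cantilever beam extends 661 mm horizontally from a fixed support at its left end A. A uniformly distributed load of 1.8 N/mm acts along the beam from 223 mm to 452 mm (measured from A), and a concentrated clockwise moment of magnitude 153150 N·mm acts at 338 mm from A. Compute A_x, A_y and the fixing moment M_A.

Resultant of the distributed load: 1.8 × 229 = 412.2 N at 337.5 mm from A.
ΣF_x = 0: A_x = 0.
ΣF_y = 0: A_y − 1.8·229 = 0 → A_y = 412.2 N.
ΣM about A: M_A − (1.8·229)·337.5 − 153150 = 0 → M_A = 292300 N·mm.

A_x = 0, A_y = 412.2 N, M_A = 292300 N·mm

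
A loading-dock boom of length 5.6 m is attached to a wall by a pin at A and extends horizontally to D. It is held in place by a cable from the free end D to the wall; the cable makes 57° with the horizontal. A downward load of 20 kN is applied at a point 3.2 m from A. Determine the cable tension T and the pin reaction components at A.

ΣM about A: T·sin57°·5.6 − 20·3.2 = 0 → T = 64/(5.6·0.838671) = 13.627 ≈ 13.63 kN.
ΣF_x = 0: A_x − T·cos57° = 0 → A_x = 13.627 × 0.544639 = 7.422 kN.
ΣF_y = 0: A_y + T·sin57° − 20 = 0 → A_y = 20 − 13.627 × 0.838671 = 8.571 kN.

T = 13.63 kN, A_x = 7.422 kN, A_y = 8.571 kN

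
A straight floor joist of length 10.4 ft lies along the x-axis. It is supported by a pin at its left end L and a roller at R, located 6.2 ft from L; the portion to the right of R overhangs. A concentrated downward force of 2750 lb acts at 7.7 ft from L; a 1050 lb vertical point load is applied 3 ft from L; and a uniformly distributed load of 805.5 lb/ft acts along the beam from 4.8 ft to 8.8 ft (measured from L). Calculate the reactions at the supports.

L_x = 0, L_y = -435.2 lb, R_y = 7457 lb

Resultant of the distributed load: 805.5 × 4 = 3222 lb at 6.8 ft from L.
Moments about L: R_y·6.2 − 2750·7.7 − 1050·3 − (805.5·4)·6.8 = 0 → R_y = 46234.6/6.2 = 7457.19 ≈ 7457 lb.
ΣF_y = 0: L_y + 7457.19 − 2750 − 1050 − 805.5·4 = 0 → L_y = -435.2 lb.
ΣF_x = 0: no horizontal applied forces, so L_x = 0.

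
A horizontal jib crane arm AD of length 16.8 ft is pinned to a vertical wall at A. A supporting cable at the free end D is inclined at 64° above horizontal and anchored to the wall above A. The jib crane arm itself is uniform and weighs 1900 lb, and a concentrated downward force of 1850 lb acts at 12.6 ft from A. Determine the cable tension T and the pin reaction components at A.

ΣM about A: T·sin64°·16.8 − 1900·8.4 − 1850·12.6 = 0 → T = 39270/(16.8·0.898794) = 2600.71 ≈ 2601 lb.
ΣF_x = 0: A_x − T·cos64° = 0 → A_x = 2600.71 × 0.438371 = 1140 lb.
ΣF_y = 0: A_y + T·sin64° − 1900 − 1850 = 0 → A_y = 3750 − 2600.71 × 0.898794 = 1412 lb.

T = 2601 lb, A_x = 1140 lb, A_y = 1412 lb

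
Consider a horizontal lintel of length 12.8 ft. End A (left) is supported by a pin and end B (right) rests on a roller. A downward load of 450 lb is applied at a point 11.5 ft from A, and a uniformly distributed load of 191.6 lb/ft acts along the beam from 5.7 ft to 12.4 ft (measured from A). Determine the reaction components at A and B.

A_x = 0, A_y = 421.8 lb, B_y = 1312 lb

Resultant of the distributed load: 191.6 × 6.7 = 1283.72 lb at 9.05 ft from A.
Moments about A: B_y·12.8 − 450·11.5 − (191.6·6.7)·9.05 = 0 → B_y = 16792.666/12.8 = 1311.93 ≈ 1312 lb.
ΣF_y = 0: A_y + 1311.93 − 450 − 191.6·6.7 = 0 → A_y = 421.8 lb.
ΣF_x = 0: no horizontal applied forces, so A_x = 0.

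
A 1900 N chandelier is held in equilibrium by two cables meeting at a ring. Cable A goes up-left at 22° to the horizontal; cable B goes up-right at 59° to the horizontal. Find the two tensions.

T_A = 990.8 N, T_B = 1784 N

ΣF_x = 0: −T_A·cos22° + T_B·cos59° = 0 → T_B = 1.80022·T_A.
ΣF_y = 0: T_A·sin22° + T_B·sin59° = 1900.
Substitute: T_A·(0.374607 + 1.80022·0.857167) = 1900 → T_A = 990.772 ≈ 990.8 N.
Then T_B = 1.80022 × 990.772 = 1784 N.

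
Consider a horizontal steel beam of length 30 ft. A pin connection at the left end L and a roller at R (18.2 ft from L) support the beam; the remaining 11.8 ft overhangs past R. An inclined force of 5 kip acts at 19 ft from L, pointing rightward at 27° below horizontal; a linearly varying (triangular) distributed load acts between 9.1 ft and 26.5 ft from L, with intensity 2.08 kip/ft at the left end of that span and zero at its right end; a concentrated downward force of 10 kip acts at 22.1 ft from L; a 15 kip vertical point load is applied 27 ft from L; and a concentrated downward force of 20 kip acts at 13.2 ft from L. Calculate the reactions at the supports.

Resultant of the triangular load: ½ × 2.08 × 17.4 = 18.096 kip, acting at 14.9 ft from L (one-third of the span from the peak).
Taking moments about L: R_y·18.2 − 5·sin27°·19 − (½·2.08·17.4)·14.9 − 10·22.1 − 15·27 − 20·13.2 = 0 → R_y = 1202.76/18.2 = 66.0857 ≈ 66.09 kip.
ΣF_y = 0: L_y + 66.0857 − 5·sin27° − ½·2.08·17.4 − 10 − 15 − 20 = 0 → L_y = -0.7197 kip.
ΣF_x = 0: L_x + 5·cos27° = 0 → L_x = -4.455 kip.

L_x = -4.455 kip, L_y = -0.7197 kip, R_y = 66.09 kip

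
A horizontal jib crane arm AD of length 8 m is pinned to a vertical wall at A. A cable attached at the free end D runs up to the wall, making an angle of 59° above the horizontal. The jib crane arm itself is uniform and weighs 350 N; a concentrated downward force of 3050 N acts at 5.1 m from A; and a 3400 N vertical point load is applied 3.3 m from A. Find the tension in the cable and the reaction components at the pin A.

ΣM about A: T·sin59°·8 − 350·4 − 3050·5.1 − 3400·3.3 = 0 → T = 28175/(8·0.857167) = 4108.74 ≈ 4109 N.
ΣF_x = 0: A_x − T·cos59° = 0 → A_x = 4108.74 × 0.515038 = 2116 N.
ΣF_y = 0: A_y + T·sin59° − 350 − 3050 − 3400 = 0 → A_y = 6800 − 4108.74 × 0.857167 = 3278 N.

T = 4109 N, A_x = 2116 N, A_y = 3278 N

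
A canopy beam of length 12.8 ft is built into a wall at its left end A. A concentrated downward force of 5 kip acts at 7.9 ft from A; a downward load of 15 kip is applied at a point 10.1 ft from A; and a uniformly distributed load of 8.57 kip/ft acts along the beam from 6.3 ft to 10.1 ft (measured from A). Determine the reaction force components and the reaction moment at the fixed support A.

A_x = 0, A_y = 52.57 kip, M_A = 458.0 kip·ft

Resultant of the distributed load: 8.57 × 3.8 = 32.566 kip at 8.2 ft from A.
ΣF_x = 0: A_x = 0.
ΣF_y = 0: A_y − 5 − 15 − 8.57·3.8 = 0 → A_y = 52.57 kip.
ΣM about A: M_A − 5·7.9 − 15·10.1 − (8.57·3.8)·8.2 = 0 → M_A = 458.0 kip·ft.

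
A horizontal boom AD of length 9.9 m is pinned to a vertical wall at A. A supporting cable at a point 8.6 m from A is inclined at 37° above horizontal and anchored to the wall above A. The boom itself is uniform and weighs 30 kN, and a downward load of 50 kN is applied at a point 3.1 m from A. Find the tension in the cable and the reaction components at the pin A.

ΣM about A: T·sin37°·8.6 − 30·4.95 − 50·3.1 = 0 → T = 303.5/(8.6·0.601815) = 58.6404 ≈ 58.64 kN.
ΣF_x = 0: A_x − T·cos37° = 0 → A_x = 58.6404 × 0.798636 = 46.83 kN.
ΣF_y = 0: A_y + T·sin37° − 30 − 50 = 0 → A_y = 80 − 58.6404 × 0.601815 = 44.71 kN.

T = 58.64 kN, A_x = 46.83 kN, A_y = 44.71 kN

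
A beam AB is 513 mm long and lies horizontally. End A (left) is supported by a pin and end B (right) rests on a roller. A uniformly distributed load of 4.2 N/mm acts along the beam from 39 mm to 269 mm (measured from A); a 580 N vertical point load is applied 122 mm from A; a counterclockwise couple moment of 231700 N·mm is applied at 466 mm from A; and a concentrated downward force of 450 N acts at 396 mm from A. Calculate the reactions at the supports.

A_x = 0, A_y = 1672 N, B_y = 323.6 N

Resultant of the distributed load: 4.2 × 230 = 966 N at 154 mm from A.
ΣM about A: B_y·513 − (4.2·230)·154 − 580·122 + 231700 − 450·396 = 0 → B_y = 166024/513 = 323.634 ≈ 323.6 N.
ΣF_y = 0: A_y + 323.634 − 4.2·230 − 580 − 450 = 0 → A_y = 1672 N.
ΣF_x = 0: no horizontal applied forces, so A_x = 0.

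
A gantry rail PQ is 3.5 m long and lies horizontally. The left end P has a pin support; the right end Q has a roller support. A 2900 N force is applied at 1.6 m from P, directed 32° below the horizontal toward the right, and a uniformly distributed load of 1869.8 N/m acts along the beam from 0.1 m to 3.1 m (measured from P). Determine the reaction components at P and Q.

P_x = -2459 N, P_y = 3879 N, Q_y = 3267 N

Resultant of the distributed load: 1869.8 × 3 = 5609.4 N at 1.6 m from P.
ΣM about P: Q_y·3.5 − 2900·sin32°·1.6 − (1869.8·3)·1.6 = 0 → Q_y = 11433.9/3.5 = 3266.83 ≈ 3267 N.
ΣF_y = 0: P_y + 3266.83 − 2900·sin32° − 1869.8·3 = 0 → P_y = 3879 N.
ΣF_x = 0: P_x + 2900·cos32° = 0 → P_x = -2459 N.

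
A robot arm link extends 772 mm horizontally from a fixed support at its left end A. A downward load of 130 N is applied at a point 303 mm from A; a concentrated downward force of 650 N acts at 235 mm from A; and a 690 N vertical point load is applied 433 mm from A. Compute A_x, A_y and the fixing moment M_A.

A_x = 0, A_y = 1470 N, M_A = 490900 N·mm

ΣF_x = 0: A_x = 0.
ΣF_y = 0: A_y − 130 − 650 − 690 = 0 → A_y = 1470 N.
ΣM about A: M_A − 130·303 − 650·235 − 690·433 = 0 → M_A = 490900 N·mm.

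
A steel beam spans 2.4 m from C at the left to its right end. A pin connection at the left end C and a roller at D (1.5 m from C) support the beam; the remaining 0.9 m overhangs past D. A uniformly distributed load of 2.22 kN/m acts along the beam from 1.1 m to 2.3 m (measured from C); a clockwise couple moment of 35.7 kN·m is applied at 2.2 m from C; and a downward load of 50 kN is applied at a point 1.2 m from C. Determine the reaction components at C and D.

Resultant of the distributed load: 2.22 × 1.2 = 2.664 kN at 1.7 m from C.
Moments about C: D_y·1.5 − (2.22·1.2)·1.7 − 35.7 − 50·1.2 = 0 → D_y = 100.2288/1.5 = 66.8192 ≈ 66.82 kN.
ΣF_y = 0: C_y + 66.8192 − 2.22·1.2 − 50 = 0 → C_y = -14.16 kN.
ΣF_x = 0: no horizontal applied forces, so C_x = 0.

C_x = 0, C_y = -14.16 kN, D_y = 66.82 kN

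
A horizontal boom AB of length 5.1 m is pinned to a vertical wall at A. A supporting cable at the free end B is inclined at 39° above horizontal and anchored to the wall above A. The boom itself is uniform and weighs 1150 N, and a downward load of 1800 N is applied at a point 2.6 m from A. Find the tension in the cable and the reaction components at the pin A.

ΣM about A: T·sin39°·5.1 − 1150·2.55 − 1800·2.6 = 0 → T = 7612.5/(5.1·0.62932) = 2371.84 ≈ 2372 N.
ΣF_x = 0: A_x − T·cos39° = 0 → A_x = 2371.84 × 0.777146 = 1843 N.
ΣF_y = 0: A_y + T·sin39° − 1150 − 1800 = 0 → A_y = 2950 − 2371.84 × 0.62932 = 1457 N.

T = 2372 N, A_x = 1843 N, A_y = 1457 N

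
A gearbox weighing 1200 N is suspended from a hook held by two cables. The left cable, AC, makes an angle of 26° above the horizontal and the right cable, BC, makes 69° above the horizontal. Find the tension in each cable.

ΣF_x = 0: −T_AC·cos26° + T_BC·cos69° = 0 → T_BC = 2.50802·T_AC.
ΣF_y = 0: T_AC·sin26° + T_BC·sin69° = 1200.
Substitute: T_AC·(0.438371 + 2.50802·0.93358) = 1200 → T_AC = 431.684 ≈ 431.7 N.
Then T_BC = 2.50802 × 431.684 = 1083 N.

T_AC = 431.7 N, T_BC = 1083 N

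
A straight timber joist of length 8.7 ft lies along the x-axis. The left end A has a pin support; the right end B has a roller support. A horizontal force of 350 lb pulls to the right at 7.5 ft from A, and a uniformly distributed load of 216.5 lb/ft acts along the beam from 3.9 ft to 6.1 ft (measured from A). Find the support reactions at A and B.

Resultant of the distributed load: 216.5 × 2.2 = 476.3 lb at 5 ft from A.
Moments about A: B_y·8.7 − (216.5·2.2)·5 = 0 → B_y = 2381.5/8.7 = 273.736 ≈ 273.7 lb.
ΣF_y = 0: A_y + 273.736 − 216.5·2.2 = 0 → A_y = 202.6 lb.
ΣF_x = 0: A_x + 350 = 0 → A_x = -350.0 lb.

A_x = -350.0 lb, A_y = 202.6 lb, B_y = 273.7 lb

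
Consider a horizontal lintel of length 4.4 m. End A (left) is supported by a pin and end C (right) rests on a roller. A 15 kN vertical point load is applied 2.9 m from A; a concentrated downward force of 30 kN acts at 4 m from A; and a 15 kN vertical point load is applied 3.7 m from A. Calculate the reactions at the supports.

A_x = 0, A_y = 10.23 kN, C_y = 49.77 kN

Moments about A: C_y·4.4 − 15·2.9 − 30·4 − 15·3.7 = 0 → C_y = 219/4.4 = 49.7727 ≈ 49.77 kN.
ΣF_y = 0: A_y + 49.7727 − 15 − 30 − 15 = 0 → A_y = 10.23 kN.
ΣF_x = 0: no horizontal applied forces, so A_x = 0.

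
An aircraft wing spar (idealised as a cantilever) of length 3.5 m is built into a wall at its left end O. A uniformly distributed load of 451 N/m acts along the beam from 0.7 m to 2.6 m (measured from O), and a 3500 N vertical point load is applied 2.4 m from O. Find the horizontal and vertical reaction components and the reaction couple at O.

O_x = 0, O_y = 4357 N, M_O = 9814 N·m

Resultant of the distributed load: 451 × 1.9 = 856.9 N at 1.65 m from O.
ΣF_x = 0: O_x = 0.
ΣF_y = 0: O_y − 451·1.9 − 3500 = 0 → O_y = 4357 N.
ΣM about O: M_O − (451·1.9)·1.65 − 3500·2.4 = 0 → M_O = 9814 N·m.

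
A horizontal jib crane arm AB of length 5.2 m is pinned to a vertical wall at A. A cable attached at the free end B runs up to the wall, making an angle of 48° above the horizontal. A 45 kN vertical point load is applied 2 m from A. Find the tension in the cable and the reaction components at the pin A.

T = 23.29 kN, A_x = 15.58 kN, A_y = 27.69 kN

ΣM about A: T·sin48°·5.2 − 45·2 = 0 → T = 90/(5.2·0.743145) = 23.2898 ≈ 23.29 kN.
ΣF_x = 0: A_x − T·cos48° = 0 → A_x = 23.2898 × 0.669131 = 15.58 kN.
ΣF_y = 0: A_y + T·sin48° − 45 = 0 → A_y = 45 − 23.2898 × 0.743145 = 27.69 kN.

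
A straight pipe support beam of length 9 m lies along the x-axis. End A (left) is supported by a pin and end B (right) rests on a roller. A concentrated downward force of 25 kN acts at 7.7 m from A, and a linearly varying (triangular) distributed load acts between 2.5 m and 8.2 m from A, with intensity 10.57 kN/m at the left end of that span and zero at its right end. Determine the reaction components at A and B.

Resultant of the triangular load: ½ × 10.57 × 5.7 = 30.1245 kN, acting at 4.4 m from A (one-third of the span from the peak).
Moments about A: B_y·9 − 25·7.7 − (½·10.57·5.7)·4.4 = 0 → B_y = 325.0478/9 = 36.1164 ≈ 36.12 kN.
ΣF_y = 0: A_y + 36.1164 − 25 − ½·10.57·5.7 = 0 → A_y = 19.01 kN.
ΣF_x = 0: no horizontal applied forces, so A_x = 0.

A_x = 0, A_y = 19.01 kN, B_y = 36.12 kN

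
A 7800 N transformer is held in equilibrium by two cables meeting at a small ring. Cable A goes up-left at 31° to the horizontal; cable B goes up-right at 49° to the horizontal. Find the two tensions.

T_A = 5196 N, T_B = 6789 N

ΣF_x = 0: −T_A·cos31° + T_B·cos49° = 0 → T_B = 1.30654·T_A.
ΣF_y = 0: T_A·sin31° + T_B·sin49° = 7800.
Substitute: T_A·(0.515038 + 1.30654·0.75471) = 7800 → T_A = 5196.2 ≈ 5196 N.
Then T_B = 1.30654 × 5196.2 = 6789 N.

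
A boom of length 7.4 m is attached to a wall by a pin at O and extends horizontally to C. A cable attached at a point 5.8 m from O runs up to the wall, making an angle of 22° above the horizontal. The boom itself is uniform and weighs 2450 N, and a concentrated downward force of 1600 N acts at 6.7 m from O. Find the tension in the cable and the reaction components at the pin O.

T = 9106 N, O_x = 8443 N, O_y = 638.8 N

ΣM about O: T·sin22°·5.8 − 2450·3.7 − 1600·6.7 = 0 → T = 19785/(5.8·0.374607) = 9106.09 ≈ 9106 N.
ΣF_x = 0: O_x − T·cos22° = 0 → O_x = 9106.09 × 0.927184 = 8443 N.
ΣF_y = 0: O_y + T·sin22° − 2450 − 1600 = 0 → O_y = 4050 − 9106.09 × 0.374607 = 638.8 N.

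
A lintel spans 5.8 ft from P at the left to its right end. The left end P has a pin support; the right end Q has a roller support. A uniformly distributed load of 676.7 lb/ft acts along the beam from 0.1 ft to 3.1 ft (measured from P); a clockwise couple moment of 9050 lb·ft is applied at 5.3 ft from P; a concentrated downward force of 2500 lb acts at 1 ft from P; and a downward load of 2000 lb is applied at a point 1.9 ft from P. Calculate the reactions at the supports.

Resultant of the distributed load: 676.7 × 3 = 2030.1 lb at 1.6 ft from P.
ΣM about P: Q_y·5.8 − (676.7·3)·1.6 − 9050 − 2500·1 − 2000·1.9 = 0 → Q_y = 18598.16/5.8 = 3206.58 ≈ 3207 lb.
ΣF_y = 0: P_y + 3206.58 − 676.7·3 − 2500 − 2000 = 0 → P_y = 3324 lb.
ΣF_x = 0: no horizontal applied forces, so P_x = 0.

P_x = 0, P_y = 3324 lb, Q_y = 3207 lb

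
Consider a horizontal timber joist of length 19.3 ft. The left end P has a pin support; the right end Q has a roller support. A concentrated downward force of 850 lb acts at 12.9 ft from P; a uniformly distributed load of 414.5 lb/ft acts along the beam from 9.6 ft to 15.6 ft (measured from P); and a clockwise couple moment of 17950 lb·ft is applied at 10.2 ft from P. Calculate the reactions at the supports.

Resultant of the distributed load: 414.5 × 6 = 2487 lb at 12.6 ft from P.
ΣM about P: Q_y·19.3 − 850·12.9 − (414.5·6)·12.6 − 17950 = 0 → Q_y = 60251.2/19.3 = 3121.82 ≈ 3122 lb.
ΣF_y = 0: P_y + 3121.82 − 850 − 414.5·6 = 0 → P_y = 215.2 lb.
ΣF_x = 0: no horizontal applied forces, so P_x = 0.

P_x = 0, P_y = 215.2 lb, Q_y = 3122 lb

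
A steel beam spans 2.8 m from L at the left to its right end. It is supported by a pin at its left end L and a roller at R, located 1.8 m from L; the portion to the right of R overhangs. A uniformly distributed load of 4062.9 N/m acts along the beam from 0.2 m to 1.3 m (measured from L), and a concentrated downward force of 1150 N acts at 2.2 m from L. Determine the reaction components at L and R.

L_x = 0, L_y = 2351 N, R_y = 3268 N

Resultant of the distributed load: 4062.9 × 1.1 = 4469.19 N at 0.75 m from L.
Moments about L: R_y·1.8 − (4062.9·1.1)·0.75 − 1150·2.2 = 0 → R_y = 5881.8925/1.8 = 3267.72 ≈ 3268 N.
ΣF_y = 0: L_y + 3267.72 − 4062.9·1.1 − 1150 = 0 → L_y = 2351 N.
ΣF_x = 0: no horizontal applied forces, so L_x = 0.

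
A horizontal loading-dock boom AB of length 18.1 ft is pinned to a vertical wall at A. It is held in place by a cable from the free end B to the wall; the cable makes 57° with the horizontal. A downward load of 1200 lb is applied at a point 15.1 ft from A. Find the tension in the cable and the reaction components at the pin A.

ΣM about A: T·sin57°·18.1 − 1200·15.1 = 0 → T = 18120/(18.1·0.838671) = 1193.68 ≈ 1194 lb.
ΣF_x = 0: A_x − T·cos57° = 0 → A_x = 1193.68 × 0.544639 = 650.1 lb.
ΣF_y = 0: A_y + T·sin57° − 1200 = 0 → A_y = 1200 − 1193.68 × 0.838671 = 198.9 lb.

T = 1194 lb, A_x = 650.1 lb, A_y = 198.9 lb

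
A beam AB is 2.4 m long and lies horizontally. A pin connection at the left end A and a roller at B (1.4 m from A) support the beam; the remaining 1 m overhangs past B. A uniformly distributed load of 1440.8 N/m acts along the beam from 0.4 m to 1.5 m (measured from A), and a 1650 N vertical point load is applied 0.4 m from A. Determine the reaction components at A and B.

A_x = 0, A_y = 1688 N, B_y = 1547 N

Resultant of the distributed load: 1440.8 × 1.1 = 1584.88 N at 0.95 m from A.
Moments about A: B_y·1.4 − (1440.8·1.1)·0.95 − 1650·0.4 = 0 → B_y = 2165.636/1.4 = 1546.88 ≈ 1547 N.
ΣF_y = 0: A_y + 1546.88 − 1440.8·1.1 − 1650 = 0 → A_y = 1688 N.
ΣF_x = 0: no horizontal applied forces, so A_x = 0.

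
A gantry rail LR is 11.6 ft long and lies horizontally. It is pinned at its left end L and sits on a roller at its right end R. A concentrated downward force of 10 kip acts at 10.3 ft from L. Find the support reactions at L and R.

L_x = 0, L_y = 1.121 kip, R_y = 8.879 kip

Taking moments about L: R_y·11.6 − 10·10.3 = 0 → R_y = 103/11.6 = 8.87931 ≈ 8.879 kip.
ΣF_y = 0: L_y + 8.87931 − 10 = 0 → L_y = 1.121 kip.
ΣF_x = 0: no horizontal applied forces, so L_x = 0.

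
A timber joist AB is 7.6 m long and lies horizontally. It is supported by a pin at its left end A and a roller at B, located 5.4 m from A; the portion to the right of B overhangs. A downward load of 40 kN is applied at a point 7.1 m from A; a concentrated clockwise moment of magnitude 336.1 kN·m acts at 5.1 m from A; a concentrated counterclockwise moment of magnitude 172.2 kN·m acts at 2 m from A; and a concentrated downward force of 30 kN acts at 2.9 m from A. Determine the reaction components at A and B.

Taking moments about A: B_y·5.4 − 40·7.1 − 336.1 + 172.2 − 30·2.9 = 0 → B_y = 534.9/5.4 = 99.0556 ≈ 99.06 kN.
ΣF_y = 0: A_y + 99.0556 − 40 − 30 = 0 → A_y = -29.06 kN.
ΣF_x = 0: no horizontal applied forces, so A_x = 0.

A_x = 0, A_y = -29.06 kN, B_y = 99.06 kN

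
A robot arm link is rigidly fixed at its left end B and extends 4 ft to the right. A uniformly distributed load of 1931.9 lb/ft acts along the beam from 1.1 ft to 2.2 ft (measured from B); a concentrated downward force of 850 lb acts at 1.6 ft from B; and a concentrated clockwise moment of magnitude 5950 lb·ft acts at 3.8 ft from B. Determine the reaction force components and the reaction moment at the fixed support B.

Resultant of the distributed load: 1931.9 × 1.1 = 2125.09 lb at 1.65 ft from B.
ΣF_x = 0: B_x = 0.
ΣF_y = 0: B_y − 1931.9·1.1 − 850 = 0 → B_y = 2975 lb.
ΣM about B: M_B − (1931.9·1.1)·1.65 − 850·1.6 − 5950 = 0 → M_B = 10820 lb·ft.

B_x = 0, B_y = 2975 lb, M_B = 10820 lb·ft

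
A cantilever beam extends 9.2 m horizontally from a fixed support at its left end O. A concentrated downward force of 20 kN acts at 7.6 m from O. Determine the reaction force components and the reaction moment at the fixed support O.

O_x = 0, O_y = 20.00 kN, M_O = 152.0 kN·m

ΣF_x = 0: O_x = 0.
ΣF_y = 0: O_y − 20 = 0 → O_y = 20.00 kN.
ΣM about O: M_O − 20·7.6 = 0 → M_O = 152.0 kN·m.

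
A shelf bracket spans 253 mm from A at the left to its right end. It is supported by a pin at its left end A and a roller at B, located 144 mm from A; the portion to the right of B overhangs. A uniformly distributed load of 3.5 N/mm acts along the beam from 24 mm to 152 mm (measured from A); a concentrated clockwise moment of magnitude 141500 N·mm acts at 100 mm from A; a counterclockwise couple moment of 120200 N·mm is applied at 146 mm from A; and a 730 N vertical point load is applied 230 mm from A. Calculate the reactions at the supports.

A_x = 0, A_y = -409.7 N, B_y = 1588 N

Resultant of the distributed load: 3.5 × 128 = 448 N at 88 mm from A.
Moments about A: B_y·144 − (3.5·128)·88 − 141500 + 120200 − 730·230 = 0 → B_y = 228624/144 = 1587.67 ≈ 1588 N.
ΣF_y = 0: A_y + 1587.67 − 3.5·128 − 730 = 0 → A_y = -409.7 N.
ΣF_x = 0: no horizontal applied forces, so A_x = 0.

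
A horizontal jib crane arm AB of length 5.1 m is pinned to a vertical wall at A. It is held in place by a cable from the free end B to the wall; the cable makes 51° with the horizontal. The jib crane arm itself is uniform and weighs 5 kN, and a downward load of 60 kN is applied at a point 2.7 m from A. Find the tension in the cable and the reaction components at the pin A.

ΣM about A: T·sin51°·5.1 − 5·2.55 − 60·2.7 = 0 → T = 174.75/(5.1·0.777146) = 44.0904 ≈ 44.09 kN.
ΣF_x = 0: A_x − T·cos51° = 0 → A_x = 44.0904 × 0.62932 = 27.75 kN.
ΣF_y = 0: A_y + T·sin51° − 5 − 60 = 0 → A_y = 65 − 44.0904 × 0.777146 = 30.74 kN.

T = 44.09 kN, A_x = 27.75 kN, A_y = 30.74 kN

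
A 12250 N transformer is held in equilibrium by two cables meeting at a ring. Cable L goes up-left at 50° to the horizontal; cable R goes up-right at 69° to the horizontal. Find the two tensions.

T_L = 5019 N, T_R = 9003 N

ΣF_x = 0: −T_L·cos50° + T_R·cos69° = 0 → T_R = 1.79365·T_L.
ΣF_y = 0: T_L·sin50° + T_R·sin69° = 12250.
Substitute: T_L·(0.766044 + 1.79365·0.93358) = 12250 → T_L = 5019.34 ≈ 5019 N.
Then T_R = 1.79365 × 5019.34 = 9003 N.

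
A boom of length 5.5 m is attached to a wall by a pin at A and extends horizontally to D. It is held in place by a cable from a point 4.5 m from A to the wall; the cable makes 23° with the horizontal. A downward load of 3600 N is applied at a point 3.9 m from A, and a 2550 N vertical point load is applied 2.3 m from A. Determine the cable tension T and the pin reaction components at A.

T = 11320 N, A_x = 10420 N, A_y = 1727 N

ΣM about A: T·sin23°·4.5 − 3600·3.9 − 2550·2.3 = 0 → T = 19905/(4.5·0.390731) = 11320.7 ≈ 11320 N.
ΣF_x = 0: A_x − T·cos23° = 0 → A_x = 11320.7 × 0.920505 = 10420 N.
ΣF_y = 0: A_y + T·sin23° − 3600 − 2550 = 0 → A_y = 6150 − 11320.7 × 0.390731 = 1727 N.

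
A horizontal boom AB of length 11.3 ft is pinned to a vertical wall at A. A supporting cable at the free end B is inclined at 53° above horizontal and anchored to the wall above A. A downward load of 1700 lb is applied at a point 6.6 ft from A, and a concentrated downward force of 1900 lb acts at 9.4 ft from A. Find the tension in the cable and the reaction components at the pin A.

T = 3222 lb, A_x = 1939 lb, A_y = 1027 lb

ΣM about A: T·sin53°·11.3 − 1700·6.6 − 1900·9.4 = 0 → T = 29080/(11.3·0.798636) = 3222.31 ≈ 3222 lb.
ΣF_x = 0: A_x − T·cos53° = 0 → A_x = 3222.31 × 0.601815 = 1939 lb.
ΣF_y = 0: A_y + T·sin53° − 1700 − 1900 = 0 → A_y = 3600 − 3222.31 × 0.798636 = 1027 lb.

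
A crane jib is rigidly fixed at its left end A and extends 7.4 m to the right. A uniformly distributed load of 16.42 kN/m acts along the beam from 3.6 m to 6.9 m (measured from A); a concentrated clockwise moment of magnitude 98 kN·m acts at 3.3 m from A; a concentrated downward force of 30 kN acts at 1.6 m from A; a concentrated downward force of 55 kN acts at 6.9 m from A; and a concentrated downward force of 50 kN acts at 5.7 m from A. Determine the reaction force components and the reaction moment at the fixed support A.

A_x = 0, A_y = 189.2 kN, M_A = 1095 kN·m

Resultant of the distributed load: 16.42 × 3.3 = 54.186 kN at 5.25 m from A.
ΣF_x = 0: A_x = 0.
ΣF_y = 0: A_y − 16.42·3.3 − 30 − 55 − 50 = 0 → A_y = 189.2 kN.
ΣM about A: M_A − (16.42·3.3)·5.25 − 98 − 30·1.6 − 55·6.9 − 50·5.7 = 0 → M_A = 1095 kN·m.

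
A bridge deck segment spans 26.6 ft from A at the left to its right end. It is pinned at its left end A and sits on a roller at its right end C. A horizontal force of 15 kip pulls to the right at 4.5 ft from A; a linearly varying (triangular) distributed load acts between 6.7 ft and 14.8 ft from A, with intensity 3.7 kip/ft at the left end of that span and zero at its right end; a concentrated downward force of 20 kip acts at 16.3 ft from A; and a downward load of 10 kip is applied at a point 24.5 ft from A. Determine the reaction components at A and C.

Resultant of the triangular load: ½ × 3.7 × 8.1 = 14.985 kip, acting at 9.4 ft from A (one-third of the span from the peak).
Taking moments about A: C_y·26.6 − (½·3.7·8.1)·9.4 − 20·16.3 − 10·24.5 = 0 → C_y = 711.859/26.6 = 26.7616 ≈ 26.76 kip.
ΣF_y = 0: A_y + 26.7616 − ½·3.7·8.1 − 20 − 10 = 0 → A_y = 18.22 kip.
ΣF_x = 0: A_x + 15 = 0 → A_x = -15.00 kip.

A_x = -15.00 kip, A_y = 18.22 kip, C_y = 26.76 kip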